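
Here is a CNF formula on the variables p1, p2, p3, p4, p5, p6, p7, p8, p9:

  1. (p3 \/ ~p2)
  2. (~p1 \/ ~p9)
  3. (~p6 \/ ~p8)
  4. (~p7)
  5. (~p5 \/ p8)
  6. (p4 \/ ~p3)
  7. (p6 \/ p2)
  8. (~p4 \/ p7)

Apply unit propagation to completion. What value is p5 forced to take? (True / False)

False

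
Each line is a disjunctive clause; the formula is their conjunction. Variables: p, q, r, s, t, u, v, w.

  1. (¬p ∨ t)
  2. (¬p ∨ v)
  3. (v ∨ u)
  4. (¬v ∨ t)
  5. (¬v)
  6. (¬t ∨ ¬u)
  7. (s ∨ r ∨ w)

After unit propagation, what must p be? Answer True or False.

False

Unit clause (¬v) sets v = False.
In (v ∨ ¬p), v is now false; ¬p must hold, so p = False.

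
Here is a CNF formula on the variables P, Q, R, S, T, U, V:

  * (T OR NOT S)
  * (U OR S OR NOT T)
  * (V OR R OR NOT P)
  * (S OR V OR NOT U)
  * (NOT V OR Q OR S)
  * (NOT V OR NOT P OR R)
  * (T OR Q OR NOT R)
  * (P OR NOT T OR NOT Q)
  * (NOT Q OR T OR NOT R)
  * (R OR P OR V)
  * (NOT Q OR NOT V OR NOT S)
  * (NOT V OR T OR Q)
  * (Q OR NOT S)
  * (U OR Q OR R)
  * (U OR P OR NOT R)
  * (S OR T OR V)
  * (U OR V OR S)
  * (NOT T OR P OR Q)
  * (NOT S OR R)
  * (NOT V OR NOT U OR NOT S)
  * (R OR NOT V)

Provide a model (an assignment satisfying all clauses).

Set P = True and propagate.
For the remaining variables, Q = True, R = True, S = True, T = True, U = True, V = False works.

P = 1  Q = 1  R = 1  S = 1  T = 1  U = 1  V = 0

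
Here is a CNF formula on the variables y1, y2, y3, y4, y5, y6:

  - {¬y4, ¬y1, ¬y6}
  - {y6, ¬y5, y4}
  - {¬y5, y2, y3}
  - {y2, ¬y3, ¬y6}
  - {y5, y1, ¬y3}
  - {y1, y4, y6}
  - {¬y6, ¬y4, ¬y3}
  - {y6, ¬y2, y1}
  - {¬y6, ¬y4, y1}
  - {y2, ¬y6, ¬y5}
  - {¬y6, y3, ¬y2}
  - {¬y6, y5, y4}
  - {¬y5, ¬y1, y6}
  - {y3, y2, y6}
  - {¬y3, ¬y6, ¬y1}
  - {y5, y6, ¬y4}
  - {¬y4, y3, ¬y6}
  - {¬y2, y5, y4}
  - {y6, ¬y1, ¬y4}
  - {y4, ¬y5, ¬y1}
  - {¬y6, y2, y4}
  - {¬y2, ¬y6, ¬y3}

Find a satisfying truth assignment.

y1=T  y2=F  y3=T  y4=F  y5=F  y6=F

Check each clause:
  1. {¬y1, ¬y6, ¬y4} — ¬y6 is true.
  2. {y4, ¬y5, y6} — ¬y5 is true.
  3. {¬y5, y3, y2} — y3 is true.
  4. {¬y6, y2, ¬y3} — ¬y6 is true.
  5. {y5, y1, ¬y3} — y1 is true.
  6. {y1, y6, y4} — y1 is true.
  7. {¬y6, ¬y3, ¬y4} — ¬y6 is true.
  8. {¬y2, y6, y1} — y1 is true.
  9. {¬y6, ¬y4, y1} — y1 is true.
  10. {¬y5, y2, ¬y6} — ¬y6 is true.
  11. {¬y2, y3, ¬y6} — ¬y6 is true.
  12. {¬y6, y5, y4} — ¬y6 is true.
  13. {¬y5, y6, ¬y1} — ¬y5 is true.
  14. {y2, y3, y6} — y3 is true.
  15. {¬y3, ¬y1, ¬y6} — ¬y6 is true.
  16. {y5, y6, ¬y4} — ¬y4 is true.
  17. {¬y6, ¬y4, y3} — ¬y6 is true.
  18. {y5, y4, ¬y2} — ¬y2 is true.
  19. {¬y4, y6, ¬y1} — ¬y4 is true.
  20. {y4, ¬y5, ¬y1} — ¬y5 is true.
  21. {¬y6, y4, y2} — ¬y6 is true.
  22. {¬y6, ¬y3, ¬y2} — ¬y6 is true.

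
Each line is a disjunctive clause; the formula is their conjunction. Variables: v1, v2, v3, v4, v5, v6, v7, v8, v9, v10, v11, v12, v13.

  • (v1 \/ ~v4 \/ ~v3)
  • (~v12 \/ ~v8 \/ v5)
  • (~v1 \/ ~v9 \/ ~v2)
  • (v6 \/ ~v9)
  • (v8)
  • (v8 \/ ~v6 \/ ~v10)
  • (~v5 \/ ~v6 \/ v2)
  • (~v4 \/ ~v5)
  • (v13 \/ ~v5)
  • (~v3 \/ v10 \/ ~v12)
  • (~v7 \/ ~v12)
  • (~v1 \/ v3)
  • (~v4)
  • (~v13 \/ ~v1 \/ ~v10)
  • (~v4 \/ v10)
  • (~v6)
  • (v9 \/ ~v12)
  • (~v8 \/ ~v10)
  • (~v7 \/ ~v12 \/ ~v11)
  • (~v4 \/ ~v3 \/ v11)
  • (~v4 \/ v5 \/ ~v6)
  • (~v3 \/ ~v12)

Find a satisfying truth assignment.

v1 = False  v2 = False  v3 = False  v4 = False  v5 = False  v6 = False  v7 = False  v8 = True  v9 = False  v10 = False  v11 = True  v12 = False  v13 = True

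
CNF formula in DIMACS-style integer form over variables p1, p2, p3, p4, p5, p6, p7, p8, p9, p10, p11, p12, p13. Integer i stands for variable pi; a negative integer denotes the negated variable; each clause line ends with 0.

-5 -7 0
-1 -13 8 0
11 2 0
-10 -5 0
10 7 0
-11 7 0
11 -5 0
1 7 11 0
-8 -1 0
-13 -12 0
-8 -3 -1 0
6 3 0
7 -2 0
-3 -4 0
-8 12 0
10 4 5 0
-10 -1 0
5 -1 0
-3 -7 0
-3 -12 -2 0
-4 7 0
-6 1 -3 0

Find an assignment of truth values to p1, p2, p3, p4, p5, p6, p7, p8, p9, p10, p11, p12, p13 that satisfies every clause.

p1 = F, p2 = F, p3 = F, p4 = F, p5 = F, p6 = T, p7 = T, p8 = F, p9 = T, p10 = T, p11 = T, p12 = T, p13 = F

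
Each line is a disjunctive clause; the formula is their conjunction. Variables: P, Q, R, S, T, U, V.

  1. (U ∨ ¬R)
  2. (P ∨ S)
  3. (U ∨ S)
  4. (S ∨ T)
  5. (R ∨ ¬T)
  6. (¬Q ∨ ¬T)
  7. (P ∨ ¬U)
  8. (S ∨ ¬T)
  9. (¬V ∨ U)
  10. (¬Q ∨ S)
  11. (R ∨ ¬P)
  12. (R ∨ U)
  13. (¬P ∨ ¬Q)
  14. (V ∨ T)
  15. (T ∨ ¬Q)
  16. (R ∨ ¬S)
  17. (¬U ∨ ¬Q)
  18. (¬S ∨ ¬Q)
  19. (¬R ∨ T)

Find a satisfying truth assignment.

Q occurs only negated in the remaining clauses — set Q = False.
Try P = True.
  then R is forced to True.
  then U is forced to True.
  then T is forced to True.
  then S is forced to True.
V is now unconstrained; take V = False.
Every clause has at least one true literal under this assignment.
Check each clause:
  1. (¬R ∨ U) — U is true.
  2. (S ∨ P) — P is true.
  3. (S ∨ U) — S is true.
  4. (S ∨ T) — S is true.
  5. (R ∨ ¬T) — R is true.
  6. (¬Q ∨ ¬T) — ¬Q is true.
  7. (P ∨ ¬U) — P is true.
  8. (S ∨ ¬T) — S is true.
  9. (¬V ∨ U) — ¬V is true.
  10. (¬Q ∨ S) — S is true.
  11. (¬P ∨ R) — R is true.
  12. (R ∨ U) — R is true.
  13. (¬P ∨ ¬Q) — ¬Q is true.
  14. (V ∨ T) — T is true.
  15. (¬Q ∨ T) — T is true.
  16. (R ∨ ¬S) — R is true.
  17. (¬U ∨ ¬Q) — ¬Q is true.
  18. (¬Q ∨ ¬S) — ¬Q is true.
  19. (T ∨ ¬R) — T is true.

P=True, Q=False, R=True, S=True, T=True, U=True, V=False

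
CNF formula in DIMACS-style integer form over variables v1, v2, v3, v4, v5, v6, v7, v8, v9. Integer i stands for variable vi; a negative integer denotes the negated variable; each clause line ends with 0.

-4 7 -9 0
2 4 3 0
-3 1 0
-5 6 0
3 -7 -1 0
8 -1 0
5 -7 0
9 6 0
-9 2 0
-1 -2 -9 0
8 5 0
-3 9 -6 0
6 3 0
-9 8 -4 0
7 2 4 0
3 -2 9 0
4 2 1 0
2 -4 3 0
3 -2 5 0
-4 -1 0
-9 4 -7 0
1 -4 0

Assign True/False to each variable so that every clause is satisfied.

Pure literal: v8 appears only positively; assign v8 = True.
Branch on v1: take v1 = False.
  then v3 is forced to False.
  then v6 is forced to True.
  then v4 is forced to False.
  then v2 is forced to True.
  then v9 is forced to True.
  then v5 is forced to True.
  then v7 is forced to False.

v1=F, v2=T, v3=F, v4=F, v5=T, v6=T, v7=F, v8=T, v9=T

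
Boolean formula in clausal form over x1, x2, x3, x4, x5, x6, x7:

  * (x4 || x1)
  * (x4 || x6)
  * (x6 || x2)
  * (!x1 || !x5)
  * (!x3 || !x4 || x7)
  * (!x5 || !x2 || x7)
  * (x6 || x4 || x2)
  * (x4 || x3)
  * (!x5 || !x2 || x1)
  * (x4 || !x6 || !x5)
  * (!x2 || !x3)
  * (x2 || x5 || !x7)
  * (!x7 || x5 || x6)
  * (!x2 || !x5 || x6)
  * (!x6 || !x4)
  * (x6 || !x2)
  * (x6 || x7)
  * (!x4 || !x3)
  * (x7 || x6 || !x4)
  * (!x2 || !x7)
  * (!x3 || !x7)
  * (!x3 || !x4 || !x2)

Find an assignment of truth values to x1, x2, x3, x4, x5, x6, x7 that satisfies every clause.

x1=T, x2=F, x3=T, x4=F, x5=F, x6=T, x7=F

Try x1 = True.
  then x5 is forced to False.
Branch on x2: take x2 = False.
  then x6 is forced to True.
  then x7 is forced to False.
  then x4 is forced to False.
  then x3 is forced to True.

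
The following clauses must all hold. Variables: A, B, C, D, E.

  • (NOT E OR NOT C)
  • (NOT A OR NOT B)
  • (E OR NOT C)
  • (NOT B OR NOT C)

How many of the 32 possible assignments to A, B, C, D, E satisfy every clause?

12

Split on C, then B.
  C=1, B=1: a clause becomes empty — 0.
  C=1, B=0: a clause becomes empty — 0.
  C=0, B=1: remaining (A,D,E) ∈ {(0,0,0); (0,0,1); (0,1,0); (0,1,1)} — 4.
  C=0, B=0: A, D, E free → 2^3 = 8.
Total: 0 + 0 + 4 + 8 = 12.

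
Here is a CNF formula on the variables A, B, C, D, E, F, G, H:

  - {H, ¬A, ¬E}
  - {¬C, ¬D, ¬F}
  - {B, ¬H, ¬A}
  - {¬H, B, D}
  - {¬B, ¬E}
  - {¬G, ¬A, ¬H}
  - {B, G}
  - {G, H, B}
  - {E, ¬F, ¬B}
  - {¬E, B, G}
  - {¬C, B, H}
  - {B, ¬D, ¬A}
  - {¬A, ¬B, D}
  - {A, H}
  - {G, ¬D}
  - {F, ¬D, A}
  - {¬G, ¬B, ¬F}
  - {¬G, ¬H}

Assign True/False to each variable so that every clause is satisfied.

A=T, B=F, C=F, D=F, E=F, F=F, G=T, H=F

Pure literal: C appears only negated; assign C = False.
Try A = True.
Branch on B: take B = False.
  then H is forced to False.
  then E is forced to False.
  then G is forced to True.
  then D is forced to False.
F is now unconstrained; take F = False.
Every clause has at least one true literal under this assignment.
Check each clause:
  1. {¬E, ¬A, H} — ¬E is true.
  2. {¬F, ¬C, ¬D} — ¬F is true.
  3. {¬H, ¬A, B} — ¬H is true.
  4. {B, D, ¬H} — ¬H is true.
  5. {¬B, ¬E} — ¬E is true.
  6. {¬H, ¬A, ¬G} — ¬H is true.
  7. {B, G} — G is true.
  8. {B, G, H} — G is true.
  9. {E, ¬F, ¬B} — ¬F is true.
  10. {G, B, ¬E} — ¬E is true.
  11. {¬C, H, B} — ¬C is true.
  12. {¬D, ¬A, B} — ¬D is true.
  13. {¬B, D, ¬A} — ¬B is true.
  14. {H, A} — A is true.
  15. {G, ¬D} — ¬D is true.
  16. {A, F, ¬D} — A is true.
  17. {¬B, ¬F, ¬G} — ¬F is true.
  18. {¬G, ¬H} — ¬H is true.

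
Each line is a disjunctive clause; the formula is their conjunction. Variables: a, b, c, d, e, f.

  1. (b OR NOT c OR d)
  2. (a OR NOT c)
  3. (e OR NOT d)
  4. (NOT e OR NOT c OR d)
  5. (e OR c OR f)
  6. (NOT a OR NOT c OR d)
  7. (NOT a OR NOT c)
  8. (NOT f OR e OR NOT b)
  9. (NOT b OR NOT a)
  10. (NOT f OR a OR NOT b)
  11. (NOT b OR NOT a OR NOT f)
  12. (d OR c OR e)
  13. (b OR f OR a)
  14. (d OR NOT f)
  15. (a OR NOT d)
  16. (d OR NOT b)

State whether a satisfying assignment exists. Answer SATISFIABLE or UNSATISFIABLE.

SATISFIABLE

Set a = True and propagate.
  then c is forced to False.
  then b is forced to False.
Try d = False.
  then e is forced to True.
  then f is forced to False.
Every clause has at least one true literal under this assignment.
So a=1, b=0, c=0, d=0, e=1, f=0 is a satisfying assignment.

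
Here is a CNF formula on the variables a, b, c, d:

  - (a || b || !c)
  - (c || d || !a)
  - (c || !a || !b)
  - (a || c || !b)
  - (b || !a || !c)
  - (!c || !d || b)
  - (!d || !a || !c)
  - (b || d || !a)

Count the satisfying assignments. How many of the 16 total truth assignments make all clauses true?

6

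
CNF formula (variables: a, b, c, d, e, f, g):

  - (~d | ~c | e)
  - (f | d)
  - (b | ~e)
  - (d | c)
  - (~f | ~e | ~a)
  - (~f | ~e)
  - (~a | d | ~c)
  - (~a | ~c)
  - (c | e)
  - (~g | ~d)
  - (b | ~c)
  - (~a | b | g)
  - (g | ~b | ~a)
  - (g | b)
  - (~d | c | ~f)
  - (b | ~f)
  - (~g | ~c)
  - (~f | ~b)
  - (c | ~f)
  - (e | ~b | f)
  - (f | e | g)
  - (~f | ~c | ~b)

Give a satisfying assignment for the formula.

a=False  b=True  c=False  d=True  e=True  f=False  g=False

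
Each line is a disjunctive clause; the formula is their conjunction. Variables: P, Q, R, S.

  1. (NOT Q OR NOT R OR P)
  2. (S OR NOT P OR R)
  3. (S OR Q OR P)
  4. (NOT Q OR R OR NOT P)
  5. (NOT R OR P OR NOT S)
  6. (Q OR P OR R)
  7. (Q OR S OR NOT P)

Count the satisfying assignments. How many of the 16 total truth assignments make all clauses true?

6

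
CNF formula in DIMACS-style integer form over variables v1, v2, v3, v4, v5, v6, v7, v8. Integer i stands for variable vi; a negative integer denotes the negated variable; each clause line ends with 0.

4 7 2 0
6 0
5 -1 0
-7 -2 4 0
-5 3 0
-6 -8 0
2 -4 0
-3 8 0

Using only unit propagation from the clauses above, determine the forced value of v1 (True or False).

(v6) is a unit clause: v6 = True.
In (¬v6 ∨ ¬v8), ¬v6 is now false; ¬v8 must hold, so v8 = False.
(v8 ∨ ¬v3): since v8 = False, the clause reduces to (¬v3). v3 = False.
In (v3 ∨ ¬v5), v3 is now false; ¬v5 must hold, so v5 = False.
In (v5 ∨ ¬v1), v5 is now false; ¬v1 must hold, so v1 = False.

False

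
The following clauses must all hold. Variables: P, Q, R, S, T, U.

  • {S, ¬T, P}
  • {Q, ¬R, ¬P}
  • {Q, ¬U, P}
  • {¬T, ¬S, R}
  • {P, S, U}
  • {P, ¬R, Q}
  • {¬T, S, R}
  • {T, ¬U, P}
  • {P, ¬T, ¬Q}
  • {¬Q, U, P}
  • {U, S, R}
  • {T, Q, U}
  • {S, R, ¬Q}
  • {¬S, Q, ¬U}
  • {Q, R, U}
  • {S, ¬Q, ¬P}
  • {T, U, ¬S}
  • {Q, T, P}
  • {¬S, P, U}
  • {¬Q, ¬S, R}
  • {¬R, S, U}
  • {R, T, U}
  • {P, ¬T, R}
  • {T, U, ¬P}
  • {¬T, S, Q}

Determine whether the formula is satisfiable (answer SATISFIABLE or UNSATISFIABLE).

SATISFIABLE

Set P = True and propagate.
Set Q = False and propagate.
  then R is forced to False.
  then U is forced to True.
  then S is forced to False.
  then T is forced to False.
So P = True, Q = False, R = False, S = False, T = False, U = True is a satisfying assignment.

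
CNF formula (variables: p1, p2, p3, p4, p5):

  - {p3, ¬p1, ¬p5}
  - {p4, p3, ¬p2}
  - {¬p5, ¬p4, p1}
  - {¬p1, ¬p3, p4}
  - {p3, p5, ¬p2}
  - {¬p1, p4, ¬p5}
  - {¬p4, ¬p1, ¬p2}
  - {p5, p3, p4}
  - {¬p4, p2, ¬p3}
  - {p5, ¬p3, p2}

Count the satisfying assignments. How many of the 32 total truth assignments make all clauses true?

7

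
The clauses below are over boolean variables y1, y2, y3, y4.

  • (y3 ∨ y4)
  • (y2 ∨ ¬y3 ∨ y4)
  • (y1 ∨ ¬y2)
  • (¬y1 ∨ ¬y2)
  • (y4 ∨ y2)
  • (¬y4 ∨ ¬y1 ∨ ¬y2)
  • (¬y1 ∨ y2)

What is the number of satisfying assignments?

2

The models are:
  y1=F y2=F y3=F y4=T
  y1=F y2=F y3=T y4=T
That's 2 in total.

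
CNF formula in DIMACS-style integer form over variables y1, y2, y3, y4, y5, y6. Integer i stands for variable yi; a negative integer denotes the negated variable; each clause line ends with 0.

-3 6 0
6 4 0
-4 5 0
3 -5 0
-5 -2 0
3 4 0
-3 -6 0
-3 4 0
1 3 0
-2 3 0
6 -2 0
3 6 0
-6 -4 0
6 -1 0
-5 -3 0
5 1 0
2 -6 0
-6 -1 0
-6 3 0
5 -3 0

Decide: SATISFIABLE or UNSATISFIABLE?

UNSATISFIABLE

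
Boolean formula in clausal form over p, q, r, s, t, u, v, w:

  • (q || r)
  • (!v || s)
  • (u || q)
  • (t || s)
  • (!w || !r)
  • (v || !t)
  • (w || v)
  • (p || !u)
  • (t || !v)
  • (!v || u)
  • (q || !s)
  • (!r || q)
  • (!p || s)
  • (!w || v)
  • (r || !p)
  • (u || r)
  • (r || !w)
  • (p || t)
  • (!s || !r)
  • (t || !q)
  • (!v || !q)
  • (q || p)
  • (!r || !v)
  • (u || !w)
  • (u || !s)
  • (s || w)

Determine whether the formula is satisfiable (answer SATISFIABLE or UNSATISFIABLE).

UNSATISFIABLE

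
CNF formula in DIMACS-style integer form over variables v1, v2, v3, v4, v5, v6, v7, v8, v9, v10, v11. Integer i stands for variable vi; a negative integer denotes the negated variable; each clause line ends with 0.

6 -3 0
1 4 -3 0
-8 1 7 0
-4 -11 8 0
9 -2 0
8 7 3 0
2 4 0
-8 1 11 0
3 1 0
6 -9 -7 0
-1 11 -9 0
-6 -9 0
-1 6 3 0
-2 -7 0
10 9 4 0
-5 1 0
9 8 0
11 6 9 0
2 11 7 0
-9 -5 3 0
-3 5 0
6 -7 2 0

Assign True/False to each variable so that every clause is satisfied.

v10 occurs only positively in the remaining clauses — set v10 = True.
Try v1 = True.
Try v2 = False.
  then v4 is forced to True.
For the remaining variables, v3 = True, v5 = True, v6 = True, v7 = True, v8 = True, v9 = False, v11 = False works.
Every clause has at least one true literal under this assignment.

v1 = True, v2 = False, v3 = True, v4 = True, v5 = True, v6 = True, v7 = True, v8 = True, v9 = False, v10 = True, v11 = False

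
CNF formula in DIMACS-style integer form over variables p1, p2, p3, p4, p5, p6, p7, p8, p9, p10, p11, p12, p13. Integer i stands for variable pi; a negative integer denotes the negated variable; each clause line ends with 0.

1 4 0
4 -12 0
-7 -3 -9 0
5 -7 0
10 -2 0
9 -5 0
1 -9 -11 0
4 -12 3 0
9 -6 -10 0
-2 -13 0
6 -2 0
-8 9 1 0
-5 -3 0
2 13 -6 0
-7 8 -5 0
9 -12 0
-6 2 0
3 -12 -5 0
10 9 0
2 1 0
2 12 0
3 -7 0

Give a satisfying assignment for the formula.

p1 = T  p2 = F  p3 = F  p4 = T  p5 = F  p6 = F  p7 = F  p8 = F  p9 = T  p10 = F  p11 = F  p12 = T  p13 = F

p1 occurs only positively in the remaining clauses — set p1 = True.
Pure literal: p4 appears only positively; assign p4 = True.
Branch on p2: take p2 = False.
  then p6 is forced to False.
  then p12 is forced to True.
  then p9 is forced to True.
For the remaining variables, p3 = False, p5 = False, p7 = False, p8 = False, p10 = False, p11 = False, p13 = False works.
Every clause has at least one true literal under this assignment.
Check each clause:
  1. (p1 ∨ p4) — p1 is true.
  2. (¬p12 ∨ p4) — p4 is true.
  3. (¬p9 ∨ ¬p7 ∨ ¬p3) — ¬p7 is true.
  4. (¬p7 ∨ p5) — ¬p7 is true.
  5. (p10 ∨ ¬p2) — ¬p2 is true.
  6. (¬p5 ∨ p9) — p9 is true.
  7. (¬p9 ∨ ¬p11 ∨ p1) — p1 is true.
  8. (¬p12 ∨ p3 ∨ p4) — p4 is true.
  9. (¬p10 ∨ p9 ∨ ¬p6) — p9 is true.
  10. (¬p13 ∨ ¬p2) — ¬p13 is true.
  11. (p6 ∨ ¬p2) — ¬p2 is true.
  12. (p1 ∨ p9 ∨ ¬p8) — ¬p8 is true.
  13. (¬p3 ∨ ¬p5) — ¬p5 is true.
  14. (¬p6 ∨ p13 ∨ p2) — ¬p6 is true.
  15. (¬p7 ∨ p8 ∨ ¬p5) — ¬p7 is true.
  16. (¬p12 ∨ p9) — p9 is true.
  17. (p2 ∨ ¬p6) — ¬p6 is true.
  18. (p3 ∨ ¬p5 ∨ ¬p12) — ¬p5 is true.
  19. (p9 ∨ p10) — p9 is true.
  20. (p1 ∨ p2) — p1 is true.
  21. (p2 ∨ p12) — p12 is true.
  22. (¬p7 ∨ p3) — ¬p7 is true.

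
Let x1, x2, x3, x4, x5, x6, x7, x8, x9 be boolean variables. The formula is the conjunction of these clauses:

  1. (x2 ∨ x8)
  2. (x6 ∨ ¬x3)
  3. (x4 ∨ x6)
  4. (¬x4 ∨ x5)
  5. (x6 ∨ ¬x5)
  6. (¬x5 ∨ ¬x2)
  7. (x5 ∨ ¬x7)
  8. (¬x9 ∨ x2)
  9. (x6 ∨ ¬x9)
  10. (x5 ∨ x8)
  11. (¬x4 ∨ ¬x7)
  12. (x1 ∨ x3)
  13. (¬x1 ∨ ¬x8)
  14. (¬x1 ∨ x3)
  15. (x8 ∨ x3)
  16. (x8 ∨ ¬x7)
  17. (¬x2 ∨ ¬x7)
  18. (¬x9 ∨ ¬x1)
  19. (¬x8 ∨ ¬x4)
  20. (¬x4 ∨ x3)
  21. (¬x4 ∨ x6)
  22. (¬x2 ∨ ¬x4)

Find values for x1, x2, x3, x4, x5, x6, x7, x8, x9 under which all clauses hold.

x6 occurs only positively in the remaining clauses — set x6 = True.
x7 occurs only negated in the remaining clauses — set x7 = False.
Try x1 = False.
  then x3 is forced to True.
Set x2 = False and propagate.
  then x8 is forced to True.
  then x9 is forced to False.
  then x4 is forced to False.
x5 is now unconstrained; take x5 = True.
Every clause has at least one true literal under this assignment.

x1=F, x2=F, x3=T, x4=F, x5=T, x6=T, x7=F, x8=T, x9=F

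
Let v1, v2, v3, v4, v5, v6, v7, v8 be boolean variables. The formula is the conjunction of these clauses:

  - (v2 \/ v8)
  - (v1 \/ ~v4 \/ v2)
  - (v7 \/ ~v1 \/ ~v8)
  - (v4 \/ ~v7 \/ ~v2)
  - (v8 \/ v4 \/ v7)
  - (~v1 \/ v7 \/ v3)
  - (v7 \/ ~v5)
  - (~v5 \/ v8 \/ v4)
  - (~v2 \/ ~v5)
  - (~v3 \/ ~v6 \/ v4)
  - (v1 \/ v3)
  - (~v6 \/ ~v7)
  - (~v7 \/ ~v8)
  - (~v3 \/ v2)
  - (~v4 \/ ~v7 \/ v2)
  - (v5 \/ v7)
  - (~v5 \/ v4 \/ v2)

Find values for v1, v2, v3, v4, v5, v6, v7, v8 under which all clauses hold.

v1=1, v2=1, v3=1, v4=1, v5=0, v6=0, v7=1, v8=0

Pure literal: v6 appears only negated; assign v6 = False.
Try v1 = True.
For the remaining variables, v2 = True, v3 = True, v4 = True, v5 = False, v7 = True, v8 = False works.
Every clause has at least one true literal under this assignment.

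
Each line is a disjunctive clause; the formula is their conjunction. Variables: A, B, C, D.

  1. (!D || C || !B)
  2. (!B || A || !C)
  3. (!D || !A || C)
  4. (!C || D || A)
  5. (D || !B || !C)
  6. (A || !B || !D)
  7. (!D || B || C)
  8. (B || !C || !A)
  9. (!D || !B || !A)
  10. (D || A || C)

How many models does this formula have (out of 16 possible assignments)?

3

Satisfying assignments:
  A=0 B=0 C=1 D=1
  A=1 B=0 C=0 D=0
  A=1 B=1 C=0 D=0
Count: 3.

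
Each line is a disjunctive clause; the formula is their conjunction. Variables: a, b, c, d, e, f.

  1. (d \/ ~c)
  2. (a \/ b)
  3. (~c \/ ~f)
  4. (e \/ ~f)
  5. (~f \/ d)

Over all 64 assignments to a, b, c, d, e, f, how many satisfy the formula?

21

Split on f, then c.
  f=T, c=T: a clause becomes empty — 0.
  f=T, c=F: remaining (a,b,d,e) ∈ {(F,T,T,T); (T,F,T,T); (T,T,T,T)} — 3.
  f=F, c=T: e free; 3 ways for (a,b,d) × 2^1 = 6.
  f=F, c=F: d, e free; 3 ways for (a,b) × 2^2 = 12.
Total: 0 + 3 + 6 + 12 = 21.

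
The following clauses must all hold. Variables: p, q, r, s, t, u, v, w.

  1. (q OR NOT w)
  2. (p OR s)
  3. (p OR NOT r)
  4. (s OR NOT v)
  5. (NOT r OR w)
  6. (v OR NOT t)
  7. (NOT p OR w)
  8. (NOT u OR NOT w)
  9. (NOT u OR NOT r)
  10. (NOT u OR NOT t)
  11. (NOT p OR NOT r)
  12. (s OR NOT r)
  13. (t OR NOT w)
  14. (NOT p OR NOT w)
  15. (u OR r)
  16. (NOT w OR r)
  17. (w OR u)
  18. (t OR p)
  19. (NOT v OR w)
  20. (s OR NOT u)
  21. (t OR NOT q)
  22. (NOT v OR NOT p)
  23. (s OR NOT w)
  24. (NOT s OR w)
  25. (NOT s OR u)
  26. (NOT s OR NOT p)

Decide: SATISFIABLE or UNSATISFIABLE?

UNSATISFIABLE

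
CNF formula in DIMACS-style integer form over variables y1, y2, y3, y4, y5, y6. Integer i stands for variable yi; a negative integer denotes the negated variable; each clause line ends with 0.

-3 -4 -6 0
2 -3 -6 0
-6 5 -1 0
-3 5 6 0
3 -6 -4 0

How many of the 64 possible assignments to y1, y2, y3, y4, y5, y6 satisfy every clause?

33

Split on y6, then y3.
  y6=1, y3=1: remaining (y1,y2,y4,y5) ∈ {(0,1,0,0); (0,1,0,1); (1,1,0,1)} — 3.
  y6=1, y3=0: y2 free; 3 ways for (y1,y4,y5) × 2^1 = 6.
  y6=0, y3=1: forces y5=1; y1, y2, y4 free → 2^3 = 8.
  y6=0, y3=0: y1, y2, y4, y5 free → 2^4 = 16.
Total: 3 + 6 + 8 + 16 = 33.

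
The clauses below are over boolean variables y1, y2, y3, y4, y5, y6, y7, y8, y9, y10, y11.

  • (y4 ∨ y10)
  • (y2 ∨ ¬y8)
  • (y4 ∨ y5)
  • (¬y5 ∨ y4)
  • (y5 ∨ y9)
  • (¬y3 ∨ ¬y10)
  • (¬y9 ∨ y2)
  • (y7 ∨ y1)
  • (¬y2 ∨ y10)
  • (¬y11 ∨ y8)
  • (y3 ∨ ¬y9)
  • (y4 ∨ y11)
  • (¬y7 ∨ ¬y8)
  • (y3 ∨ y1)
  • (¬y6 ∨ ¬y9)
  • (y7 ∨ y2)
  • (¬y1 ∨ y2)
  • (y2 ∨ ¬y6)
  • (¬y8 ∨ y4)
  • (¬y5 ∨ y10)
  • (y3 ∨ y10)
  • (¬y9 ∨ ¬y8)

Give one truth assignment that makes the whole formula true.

y1=T  y2=T  y3=F  y4=T  y5=T  y6=F  y7=T  y8=F  y9=F  y10=T  y11=F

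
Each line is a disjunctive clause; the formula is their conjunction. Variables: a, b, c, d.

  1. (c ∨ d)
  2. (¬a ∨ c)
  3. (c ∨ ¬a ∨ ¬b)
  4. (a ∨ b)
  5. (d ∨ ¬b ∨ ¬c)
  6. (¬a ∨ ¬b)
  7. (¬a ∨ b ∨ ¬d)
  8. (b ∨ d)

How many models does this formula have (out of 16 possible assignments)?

2

The models are:
  a=0 b=1 c=0 d=1
  a=0 b=1 c=1 d=1
That's 2 in total.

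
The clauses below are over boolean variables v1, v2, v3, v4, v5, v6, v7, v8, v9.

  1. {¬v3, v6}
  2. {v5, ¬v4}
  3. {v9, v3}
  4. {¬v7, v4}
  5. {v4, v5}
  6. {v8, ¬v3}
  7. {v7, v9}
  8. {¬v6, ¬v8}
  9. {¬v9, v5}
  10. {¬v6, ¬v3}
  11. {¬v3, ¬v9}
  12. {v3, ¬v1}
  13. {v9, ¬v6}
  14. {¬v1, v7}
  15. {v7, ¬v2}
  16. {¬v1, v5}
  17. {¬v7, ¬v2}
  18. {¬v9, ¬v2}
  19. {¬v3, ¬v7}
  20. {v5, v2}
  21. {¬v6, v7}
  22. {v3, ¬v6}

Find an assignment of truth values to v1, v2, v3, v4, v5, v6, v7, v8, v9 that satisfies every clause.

v1=F  v2=F  v3=F  v4=T  v5=T  v6=F  v7=F  v8=T  v9=T

Check each clause:
  1. {¬v3, v6} — ¬v3 is true.
  2. {¬v4, v5} — v5 is true.
  3. {v9, v3} — v9 is true.
  4. {v4, ¬v7} — ¬v7 is true.
  5. {v5, v4} — v4 is true.
  6. {v8, ¬v3} — v8 is true.
  7. {v9, v7} — v9 is true.
  8. {¬v6, ¬v8} — ¬v6 is true.
  9. {v5, ¬v9} — v5 is true.
  10. {¬v6, ¬v3} — ¬v6 is true.
  11. {¬v9, ¬v3} — ¬v3 is true.
  12. {¬v1, v3} — ¬v1 is true.
  13. {¬v6, v9} — v9 is true.
  14. {¬v1, v7} — ¬v1 is true.
  15. {¬v2, v7} — ¬v2 is true.
  16. {¬v1, v5} — v5 is true.
  17. {¬v7, ¬v2} — ¬v7 is true.
  18. {¬v9, ¬v2} — ¬v2 is true.
  19. {¬v3, ¬v7} — ¬v7 is true.
  20. {v2, v5} — v5 is true.
  21. {¬v6, v7} — ¬v6 is true.
  22. {¬v6, v3} — ¬v6 is true.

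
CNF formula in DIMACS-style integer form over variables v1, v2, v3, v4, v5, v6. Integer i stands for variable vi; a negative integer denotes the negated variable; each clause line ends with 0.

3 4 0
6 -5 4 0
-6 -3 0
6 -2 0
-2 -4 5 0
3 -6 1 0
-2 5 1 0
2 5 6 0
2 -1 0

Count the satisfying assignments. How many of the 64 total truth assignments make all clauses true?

Satisfying assignments:
  v1=F v2=F v3=F v4=T v5=T v6=F
  v1=F v2=F v3=T v4=T v5=T v6=F
  v1=T v2=T v3=F v4=T v5=T v6=T
Count: 3.

3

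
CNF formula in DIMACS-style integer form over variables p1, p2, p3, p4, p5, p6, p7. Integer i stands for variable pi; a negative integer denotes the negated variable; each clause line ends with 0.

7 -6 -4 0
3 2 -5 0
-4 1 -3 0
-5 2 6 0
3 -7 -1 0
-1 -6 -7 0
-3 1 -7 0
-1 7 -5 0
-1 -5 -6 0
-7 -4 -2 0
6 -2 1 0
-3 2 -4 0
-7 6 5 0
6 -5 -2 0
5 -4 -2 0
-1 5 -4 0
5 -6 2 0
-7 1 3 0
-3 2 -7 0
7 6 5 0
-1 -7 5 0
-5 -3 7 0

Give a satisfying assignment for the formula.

p1 = T, p2 = T, p3 = F, p4 = F, p5 = F, p6 = T, p7 = F

Check each clause:
  1. (!p4 || !p6 || p7) — !p4 is true.
  2. (p3 || p2 || !p5) — p2 is true.
  3. (!p4 || !p3 || p1) — p1 is true.
  4. (p6 || p2 || !p5) — p2 is true.
  5. (p3 || !p1 || !p7) — !p7 is true.
  6. (!p1 || !p7 || !p6) — !p7 is true.
  7. (!p3 || p1 || !p7) — p1 is true.
  8. (!p1 || !p5 || p7) — !p5 is true.
  9. (!p1 || !p6 || !p5) — !p5 is true.
  10. (!p4 || !p2 || !p7) — !p7 is true.
  11. (!p2 || p6 || p1) — p1 is true.
  12. (p2 || !p3 || !p4) — p2 is true.
  13. (p5 || p6 || !p7) — !p7 is true.
  14. (p6 || !p5 || !p2) — !p5 is true.
  15. (!p2 || p5 || !p4) — !p4 is true.
  16. (p5 || !p4 || !p1) — !p4 is true.
  17. (!p6 || p2 || p5) — p2 is true.
  18. (!p7 || p1 || p3) — p1 is true.
  19. (!p7 || p2 || !p3) — !p7 is true.
  20. (p7 || p6 || p5) — p6 is true.
  21. (!p1 || !p7 || p5) — !p7 is true.
  22. (!p5 || p7 || !p3) — !p5 is true.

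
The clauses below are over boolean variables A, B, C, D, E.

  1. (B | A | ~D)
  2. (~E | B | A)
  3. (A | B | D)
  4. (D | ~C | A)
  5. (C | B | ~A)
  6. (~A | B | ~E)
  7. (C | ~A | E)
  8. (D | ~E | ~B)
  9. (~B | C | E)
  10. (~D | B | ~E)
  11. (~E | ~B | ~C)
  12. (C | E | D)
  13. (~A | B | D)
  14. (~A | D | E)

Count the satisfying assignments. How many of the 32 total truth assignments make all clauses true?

5

Satisfying assignments:
  A=F B=T C=F D=T E=T
  A=F B=T C=T D=T E=F
  A=T B=F C=T D=T E=F
  A=T B=T C=F D=T E=T
  A=T B=T C=T D=T E=F
Count: 5.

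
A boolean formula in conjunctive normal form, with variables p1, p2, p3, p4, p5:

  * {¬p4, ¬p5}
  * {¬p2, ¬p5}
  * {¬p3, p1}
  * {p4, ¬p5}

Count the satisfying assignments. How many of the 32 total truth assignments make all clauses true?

Split on p5, then p4.
  p5=1, p4=1: a clause becomes empty — 0.
  p5=1, p4=0: a clause becomes empty — 0.
  p5=0, p4=1: p2 free; 3 ways for (p1,p3) × 2^1 = 6.
  p5=0, p4=0: p2 free; 3 ways for (p1,p3) × 2^1 = 6.
Total: 0 + 0 + 6 + 6 = 12.

12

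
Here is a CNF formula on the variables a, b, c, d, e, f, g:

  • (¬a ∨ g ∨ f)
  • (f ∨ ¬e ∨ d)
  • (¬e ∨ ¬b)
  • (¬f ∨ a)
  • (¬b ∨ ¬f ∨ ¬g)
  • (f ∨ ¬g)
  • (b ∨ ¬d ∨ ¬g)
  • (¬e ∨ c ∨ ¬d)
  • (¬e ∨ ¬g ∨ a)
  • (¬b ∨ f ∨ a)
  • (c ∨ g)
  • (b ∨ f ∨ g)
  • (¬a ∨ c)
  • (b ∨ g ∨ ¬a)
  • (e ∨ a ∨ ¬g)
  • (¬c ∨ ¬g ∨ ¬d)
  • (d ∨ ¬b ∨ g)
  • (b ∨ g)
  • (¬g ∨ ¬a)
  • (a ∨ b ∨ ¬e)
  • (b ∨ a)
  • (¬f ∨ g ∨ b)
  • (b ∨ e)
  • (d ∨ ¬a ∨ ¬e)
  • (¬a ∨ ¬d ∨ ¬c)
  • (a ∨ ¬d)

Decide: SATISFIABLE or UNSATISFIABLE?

UNSATISFIABLE

g = True:
  propagation gives f=True, a=True; an empty clause results — contradiction.
g = False:
  propagation gives c=True, b=True, e=False, d=True; an empty clause results — contradiction.
Every branch closes, so no satisfying assignment exists.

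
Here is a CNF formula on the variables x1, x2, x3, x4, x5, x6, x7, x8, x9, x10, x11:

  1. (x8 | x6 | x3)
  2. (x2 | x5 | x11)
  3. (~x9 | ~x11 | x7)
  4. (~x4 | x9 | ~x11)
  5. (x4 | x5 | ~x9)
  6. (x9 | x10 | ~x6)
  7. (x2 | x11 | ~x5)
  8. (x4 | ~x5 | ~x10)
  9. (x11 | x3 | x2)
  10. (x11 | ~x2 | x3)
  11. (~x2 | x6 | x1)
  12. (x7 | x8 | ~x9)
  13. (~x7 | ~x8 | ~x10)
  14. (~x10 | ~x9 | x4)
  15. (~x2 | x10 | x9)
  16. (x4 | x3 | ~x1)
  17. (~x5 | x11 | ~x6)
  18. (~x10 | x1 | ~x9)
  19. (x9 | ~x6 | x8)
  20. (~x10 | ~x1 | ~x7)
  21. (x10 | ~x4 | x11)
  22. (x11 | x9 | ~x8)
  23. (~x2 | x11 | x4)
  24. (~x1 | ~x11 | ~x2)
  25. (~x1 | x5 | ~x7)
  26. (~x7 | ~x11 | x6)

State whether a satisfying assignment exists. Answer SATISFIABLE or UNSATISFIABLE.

SATISFIABLE

x3 occurs only positively in the remaining clauses — set x3 = True.
Try x1 = False.
Try x2 = False.
The remaining clauses are satisfied by x4 = False, x5 = False, x6 = False, x7 = False, x8 = False, x9 = False, x10 = False, x11 = True.
So x1=False  x2=False  x3=True  x4=False  x5=False  x6=False  x7=False  x8=False  x9=False  x10=False  x11=True is a satisfying assignment.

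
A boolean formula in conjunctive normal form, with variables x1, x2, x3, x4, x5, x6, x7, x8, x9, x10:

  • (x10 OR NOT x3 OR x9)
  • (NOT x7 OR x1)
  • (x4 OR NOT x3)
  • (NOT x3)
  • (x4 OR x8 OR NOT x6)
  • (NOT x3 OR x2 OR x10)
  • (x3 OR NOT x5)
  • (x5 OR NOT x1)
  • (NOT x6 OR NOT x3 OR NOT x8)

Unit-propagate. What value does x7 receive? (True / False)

(NOT x3) stands alone — x3 = False.
(NOT x5 OR x3) with x3 = False leaves only NOT x5, so x5 = False.
(NOT x1 OR x5) with x5 = False leaves only NOT x1, so x1 = False.
In (NOT x7 OR x1), x1 is now false; NOT x7 must hold, so x7 = False.

False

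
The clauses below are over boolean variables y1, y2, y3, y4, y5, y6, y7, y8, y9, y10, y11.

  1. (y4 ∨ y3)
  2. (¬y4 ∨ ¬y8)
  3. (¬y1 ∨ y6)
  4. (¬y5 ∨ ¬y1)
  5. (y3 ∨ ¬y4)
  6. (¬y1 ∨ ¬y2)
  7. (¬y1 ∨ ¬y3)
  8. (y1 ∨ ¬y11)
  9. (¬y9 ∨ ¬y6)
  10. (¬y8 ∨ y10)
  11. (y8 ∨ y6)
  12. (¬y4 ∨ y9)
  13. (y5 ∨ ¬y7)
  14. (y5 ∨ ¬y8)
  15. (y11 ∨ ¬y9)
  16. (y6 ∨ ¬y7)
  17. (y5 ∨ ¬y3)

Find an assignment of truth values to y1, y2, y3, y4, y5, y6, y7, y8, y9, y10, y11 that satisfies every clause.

y1=F, y2=T, y3=T, y4=F, y5=T, y6=T, y7=F, y8=T, y9=F, y10=T, y11=F

y7 occurs only negated in the remaining clauses — set y7 = False.
Pure literal: y10 appears only positively; assign y10 = True.
Set y1 = False and propagate.
  then y11 is forced to False.
  then y9 is forced to False.
  then y4 is forced to False.
  then y3 is forced to True.
  then y5 is forced to True.
Set y6 = True and propagate.
y2, y8 are now unconstrained; take y2 = True, y8 = True.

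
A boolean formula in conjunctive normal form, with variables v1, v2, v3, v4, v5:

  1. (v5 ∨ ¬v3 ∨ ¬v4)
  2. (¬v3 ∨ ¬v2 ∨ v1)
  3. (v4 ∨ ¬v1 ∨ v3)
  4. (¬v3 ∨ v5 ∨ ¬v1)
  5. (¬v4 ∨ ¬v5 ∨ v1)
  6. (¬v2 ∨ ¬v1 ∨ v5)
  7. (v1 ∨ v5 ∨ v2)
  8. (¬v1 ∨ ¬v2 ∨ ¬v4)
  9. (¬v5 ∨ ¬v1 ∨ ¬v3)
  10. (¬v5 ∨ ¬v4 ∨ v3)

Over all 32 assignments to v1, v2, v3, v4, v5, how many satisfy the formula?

6

Satisfying assignments:
  v1=F v2=F v3=F v4=F v5=T
  v1=F v2=F v3=T v4=F v5=T
  v1=F v2=T v3=F v4=F v5=F
  v1=F v2=T v3=F v4=F v5=T
  v1=F v2=T v3=F v4=T v5=F
  v1=T v2=F v3=F v4=T v5=F
Count: 6.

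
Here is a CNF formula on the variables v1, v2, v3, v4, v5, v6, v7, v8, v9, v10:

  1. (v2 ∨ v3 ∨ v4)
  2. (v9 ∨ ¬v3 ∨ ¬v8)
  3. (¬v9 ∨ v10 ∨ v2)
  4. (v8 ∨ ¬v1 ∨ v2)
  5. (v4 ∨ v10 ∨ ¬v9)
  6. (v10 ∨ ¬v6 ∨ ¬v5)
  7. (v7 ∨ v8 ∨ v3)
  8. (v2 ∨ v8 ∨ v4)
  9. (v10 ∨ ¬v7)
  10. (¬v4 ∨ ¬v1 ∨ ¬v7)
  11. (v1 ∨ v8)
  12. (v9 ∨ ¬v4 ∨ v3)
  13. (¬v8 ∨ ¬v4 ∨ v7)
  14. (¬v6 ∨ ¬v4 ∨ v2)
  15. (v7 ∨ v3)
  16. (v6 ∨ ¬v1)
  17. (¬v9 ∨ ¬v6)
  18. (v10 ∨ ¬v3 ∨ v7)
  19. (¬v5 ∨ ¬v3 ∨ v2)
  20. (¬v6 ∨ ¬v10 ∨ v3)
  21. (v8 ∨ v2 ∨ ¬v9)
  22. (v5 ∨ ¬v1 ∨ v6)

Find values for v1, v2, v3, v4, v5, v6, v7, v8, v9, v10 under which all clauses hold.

Pure literal: v2 appears only positively; assign v2 = True.
Branch on v1: take v1 = True.
  then v6 is forced to True.
  then v9 is forced to False.
The remaining clauses are satisfied by v3 = True, v4 = False, v5 = False, v7 = False, v8 = False, v10 = True.
Every clause has at least one true literal under this assignment.
Check each clause:
  1. (v2 ∨ v4 ∨ v3) — v2 is true.
  2. (v9 ∨ ¬v3 ∨ ¬v8) — ¬v8 is true.
  3. (¬v9 ∨ v10 ∨ v2) — v2 is true.
  4. (v8 ∨ ¬v1 ∨ v2) — v2 is true.
  5. (¬v9 ∨ v4 ∨ v10) — v10 is true.
  6. (¬v6 ∨ v10 ∨ ¬v5) — v10 is true.
  7. (v8 ∨ v7 ∨ v3) — v3 is true.
  8. (v4 ∨ v8 ∨ v2) — v2 is true.
  9. (¬v7 ∨ v10) — ¬v7 is true.
  10. (¬v7 ∨ ¬v4 ∨ ¬v1) — ¬v7 is true.
  11. (v1 ∨ v8) — v1 is true.
  12. (v3 ∨ ¬v4 ∨ v9) — v3 is true.
  13. (¬v8 ∨ v7 ∨ ¬v4) — ¬v8 is true.
  14. (v2 ∨ ¬v4 ∨ ¬v6) — v2 is true.
  15. (v3 ∨ v7) — v3 is true.
  16. (¬v1 ∨ v6) — v6 is true.
  17. (¬v6 ∨ ¬v9) — ¬v9 is true.
  18. (v10 ∨ ¬v3 ∨ v7) — v10 is true.
  19. (v2 ∨ ¬v5 ∨ ¬v3) — v2 is true.
  20. (¬v6 ∨ ¬v10 ∨ v3) — v3 is true.
  21. (v8 ∨ ¬v9 ∨ v2) — v2 is true.
  22. (v6 ∨ ¬v1 ∨ v5) — v6 is true.

v1=True, v2=True, v3=True, v4=False, v5=False, v6=True, v7=False, v8=False, v9=False, v10=True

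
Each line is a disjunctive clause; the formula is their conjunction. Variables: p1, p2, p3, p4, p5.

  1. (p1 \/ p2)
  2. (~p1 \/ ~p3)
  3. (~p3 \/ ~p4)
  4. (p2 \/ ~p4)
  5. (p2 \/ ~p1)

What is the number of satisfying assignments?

Case analysis on p1 and p2:
  p1=T, p2=T: remaining (p3,p4,p5) ∈ {(F,F,F); (F,F,T); (F,T,F); (F,T,T)} — 4.
  p1=T, p2=F: a clause becomes empty — 0.
  p1=F, p2=T: p5 free; 3 ways for (p3,p4) × 2^1 = 6.
  p1=F, p2=F: a clause becomes empty — 0.
Total: 4 + 0 + 6 + 0 = 10.

10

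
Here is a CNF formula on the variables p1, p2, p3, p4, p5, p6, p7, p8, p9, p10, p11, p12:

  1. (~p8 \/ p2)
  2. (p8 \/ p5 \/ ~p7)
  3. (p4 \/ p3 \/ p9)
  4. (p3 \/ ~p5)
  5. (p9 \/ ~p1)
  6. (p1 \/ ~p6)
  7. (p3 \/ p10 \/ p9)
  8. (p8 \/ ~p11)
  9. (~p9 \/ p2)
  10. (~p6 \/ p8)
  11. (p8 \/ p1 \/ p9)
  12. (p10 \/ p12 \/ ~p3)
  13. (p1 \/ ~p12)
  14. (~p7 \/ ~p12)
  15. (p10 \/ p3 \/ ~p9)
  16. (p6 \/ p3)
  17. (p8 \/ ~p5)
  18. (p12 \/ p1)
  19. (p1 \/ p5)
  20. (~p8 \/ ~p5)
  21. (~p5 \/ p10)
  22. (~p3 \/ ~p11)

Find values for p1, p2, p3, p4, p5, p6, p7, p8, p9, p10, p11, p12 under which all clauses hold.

p1 = True, p2 = True, p3 = True, p4 = True, p5 = False, p6 = False, p7 = False, p8 = False, p9 = True, p10 = True, p11 = False, p12 = False

Check each clause:
  1. (p2 \/ ~p8) — ~p8 is true.
  2. (p8 \/ p5 \/ ~p7) — ~p7 is true.
  3. (p4 \/ p3 \/ p9) — p9 is true.
  4. (p3 \/ ~p5) — p3 is true.
  5. (~p1 \/ p9) — p9 is true.
  6. (~p6 \/ p1) — p1 is true.
  7. (p3 \/ p9 \/ p10) — p9 is true.
  8. (p8 \/ ~p11) — ~p11 is true.
  9. (p2 \/ ~p9) — p2 is true.
  10. (p8 \/ ~p6) — ~p6 is true.
  11. (p8 \/ p1 \/ p9) — p9 is true.
  12. (p12 \/ ~p3 \/ p10) — p10 is true.
  13. (p1 \/ ~p12) — p1 is true.
  14. (~p12 \/ ~p7) — ~p7 is true.
  15. (p10 \/ p3 \/ ~p9) — p10 is true.
  16. (p6 \/ p3) — p3 is true.
  17. (~p5 \/ p8) — ~p5 is true.
  18. (p1 \/ p12) — p1 is true.
  19. (p1 \/ p5) — p1 is true.
  20. (~p8 \/ ~p5) — ~p8 is true.
  21. (~p5 \/ p10) — p10 is true.
  22. (~p3 \/ ~p11) — ~p11 is true.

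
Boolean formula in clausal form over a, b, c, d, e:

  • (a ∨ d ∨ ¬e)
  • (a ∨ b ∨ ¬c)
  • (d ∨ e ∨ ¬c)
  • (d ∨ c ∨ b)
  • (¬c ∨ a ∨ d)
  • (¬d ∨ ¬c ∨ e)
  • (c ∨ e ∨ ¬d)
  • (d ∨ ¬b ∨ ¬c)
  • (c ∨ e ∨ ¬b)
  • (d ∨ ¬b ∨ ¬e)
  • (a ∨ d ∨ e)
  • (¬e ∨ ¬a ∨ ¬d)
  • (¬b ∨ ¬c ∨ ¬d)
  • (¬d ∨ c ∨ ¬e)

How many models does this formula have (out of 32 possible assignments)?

1

The models are:
  a=1 b=0 c=1 d=0 e=1
Count: 1.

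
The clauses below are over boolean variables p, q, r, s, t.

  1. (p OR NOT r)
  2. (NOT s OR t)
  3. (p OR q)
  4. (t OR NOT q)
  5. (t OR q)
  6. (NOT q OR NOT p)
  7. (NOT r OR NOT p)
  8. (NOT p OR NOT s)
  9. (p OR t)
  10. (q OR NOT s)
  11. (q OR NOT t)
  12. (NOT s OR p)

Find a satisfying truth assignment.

p=0, q=1, r=0, s=0, t=1

Check each clause:
  1. (NOT r OR p) — NOT r is true.
  2. (NOT s OR t) — NOT s is true.
  3. (q OR p) — q is true.
  4. (NOT q OR t) — t is true.
  5. (q OR t) — q is true.
  6. (NOT q OR NOT p) — NOT p is true.
  7. (NOT r OR NOT p) — NOT r is true.
  8. (NOT s OR NOT p) — NOT s is true.
  9. (p OR t) — t is true.
  10. (q OR NOT s) — q is true.
  11. (NOT t OR q) — q is true.
  12. (p OR NOT s) — NOT s is true.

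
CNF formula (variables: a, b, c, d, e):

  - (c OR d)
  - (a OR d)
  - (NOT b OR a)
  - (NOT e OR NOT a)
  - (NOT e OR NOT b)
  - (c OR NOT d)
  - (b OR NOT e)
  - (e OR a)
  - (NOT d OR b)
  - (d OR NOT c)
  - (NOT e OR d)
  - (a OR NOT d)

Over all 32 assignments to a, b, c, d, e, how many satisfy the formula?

Satisfying assignments:
  a=T b=T c=T d=T e=F
Count: 1.

1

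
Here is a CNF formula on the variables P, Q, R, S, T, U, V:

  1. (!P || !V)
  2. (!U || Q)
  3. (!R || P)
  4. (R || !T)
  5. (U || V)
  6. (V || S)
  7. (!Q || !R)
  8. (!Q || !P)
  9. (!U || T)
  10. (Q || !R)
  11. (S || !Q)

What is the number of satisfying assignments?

3

Satisfying assignments:
  P=0 Q=0 R=0 S=0 T=0 U=0 V=1
  P=0 Q=0 R=0 S=1 T=0 U=0 V=1
  P=0 Q=1 R=0 S=1 T=0 U=0 V=1
Count: 3.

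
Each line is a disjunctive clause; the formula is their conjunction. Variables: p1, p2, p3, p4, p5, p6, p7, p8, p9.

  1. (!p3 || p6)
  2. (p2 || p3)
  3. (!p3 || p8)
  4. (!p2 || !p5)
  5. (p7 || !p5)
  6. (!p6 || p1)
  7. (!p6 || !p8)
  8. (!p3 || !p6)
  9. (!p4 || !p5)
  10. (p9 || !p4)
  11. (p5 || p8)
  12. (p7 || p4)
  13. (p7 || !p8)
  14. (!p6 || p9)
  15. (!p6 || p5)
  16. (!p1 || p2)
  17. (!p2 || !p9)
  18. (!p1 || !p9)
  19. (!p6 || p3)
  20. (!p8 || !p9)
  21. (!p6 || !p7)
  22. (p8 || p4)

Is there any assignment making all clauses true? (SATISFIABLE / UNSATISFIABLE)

SATISFIABLE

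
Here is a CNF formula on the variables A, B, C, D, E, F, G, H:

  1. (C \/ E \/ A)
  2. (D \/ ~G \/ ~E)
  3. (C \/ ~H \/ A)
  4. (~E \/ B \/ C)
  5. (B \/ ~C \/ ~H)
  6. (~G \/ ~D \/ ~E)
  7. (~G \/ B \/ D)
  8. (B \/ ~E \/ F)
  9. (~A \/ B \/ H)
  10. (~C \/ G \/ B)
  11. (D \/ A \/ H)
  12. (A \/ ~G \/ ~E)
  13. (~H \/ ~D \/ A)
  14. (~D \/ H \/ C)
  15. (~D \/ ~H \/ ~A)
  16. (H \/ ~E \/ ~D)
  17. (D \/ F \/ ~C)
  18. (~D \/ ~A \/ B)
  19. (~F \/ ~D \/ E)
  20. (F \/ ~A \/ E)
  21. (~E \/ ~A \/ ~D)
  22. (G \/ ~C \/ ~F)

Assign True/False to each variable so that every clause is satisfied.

B occurs only positively in the remaining clauses — set B = True.
Try A = False.
Branch on C: take C = True.
The remaining clauses are satisfied by D = True, E = False, F = False, G = True, H = False.

A = False, B = True, C = True, D = True, E = False, F = False, G = True, H = False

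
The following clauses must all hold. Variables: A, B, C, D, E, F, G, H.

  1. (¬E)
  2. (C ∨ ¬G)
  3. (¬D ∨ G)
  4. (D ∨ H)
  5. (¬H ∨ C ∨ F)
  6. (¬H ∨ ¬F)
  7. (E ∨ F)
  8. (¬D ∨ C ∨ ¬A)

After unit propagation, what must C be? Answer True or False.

True

(¬E) is a unit clause: E = False.
(E ∨ F): since E = False, the clause reduces to (F). F = True.
(¬H ∨ ¬F): since F = True, the clause reduces to (¬H). H = False.
In (H ∨ D), H is now false; D must hold, so D = True.
In (G ∨ ¬D), ¬D is now false; G must hold, so G = True.
In (¬G ∨ C), ¬G is now false; C must hold, so C = True.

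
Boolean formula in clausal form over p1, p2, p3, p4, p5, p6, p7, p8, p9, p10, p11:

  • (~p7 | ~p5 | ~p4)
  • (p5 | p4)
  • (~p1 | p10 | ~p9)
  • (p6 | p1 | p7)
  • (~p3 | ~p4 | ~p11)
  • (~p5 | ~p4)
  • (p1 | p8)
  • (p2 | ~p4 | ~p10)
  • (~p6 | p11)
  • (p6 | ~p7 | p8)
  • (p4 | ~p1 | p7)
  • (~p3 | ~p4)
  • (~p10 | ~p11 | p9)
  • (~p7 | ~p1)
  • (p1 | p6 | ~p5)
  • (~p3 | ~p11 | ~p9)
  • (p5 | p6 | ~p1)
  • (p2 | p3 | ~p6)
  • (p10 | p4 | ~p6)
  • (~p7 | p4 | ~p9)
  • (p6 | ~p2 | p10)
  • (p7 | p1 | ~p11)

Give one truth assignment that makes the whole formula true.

p8 occurs only positively in the remaining clauses — set p8 = True.
Try p1 = False.
For the remaining variables, p2 = True, p3 = False, p4 = True, p5 = False, p6 = True, p7 = True, p9 = True, p10 = True, p11 = True works.

p1=F, p2=T, p3=F, p4=T, p5=F, p6=T, p7=T, p8=T, p9=T, p10=T, p11=T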